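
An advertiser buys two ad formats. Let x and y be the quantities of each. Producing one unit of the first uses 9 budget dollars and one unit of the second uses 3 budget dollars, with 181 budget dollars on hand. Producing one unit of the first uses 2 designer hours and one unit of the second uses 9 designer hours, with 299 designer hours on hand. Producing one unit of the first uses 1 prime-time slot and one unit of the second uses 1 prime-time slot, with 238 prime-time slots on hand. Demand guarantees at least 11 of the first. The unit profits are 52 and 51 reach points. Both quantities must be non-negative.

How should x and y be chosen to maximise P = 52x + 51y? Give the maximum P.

x = 11, y = 82/3, maximum P = 1966

Corner points and P = 52x + 51y:
  (181/9, 0) → P = 9412/9
  (11, 0) → P = 572
  (11, 82/3) → P = 1966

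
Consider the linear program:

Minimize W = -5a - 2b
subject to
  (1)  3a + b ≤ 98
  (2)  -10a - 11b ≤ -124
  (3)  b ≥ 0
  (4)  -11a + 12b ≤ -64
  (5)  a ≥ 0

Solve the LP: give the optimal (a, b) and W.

Vertices and W = -5a - 2b:
  (98/3, 0) → W = -490/3
  (1240/47, 886/47) → W = -7972/47
  (62/5, 0) → W = -62
  (2192/241, 724/241) → W = -12408/241

The optimum lies where 3a + b = 98 and -11a + 12b = -64.
Solving simultaneously gives a = 1240/47, b = 886/47.

a = 1240/47, b = 886/47, minimum W = -7972/47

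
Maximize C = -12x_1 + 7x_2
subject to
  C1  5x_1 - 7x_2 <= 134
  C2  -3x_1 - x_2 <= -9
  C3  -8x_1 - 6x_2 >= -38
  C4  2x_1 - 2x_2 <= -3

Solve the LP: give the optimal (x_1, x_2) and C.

x_1 = 8/5, x_2 = 21/5, maximum C = 51/5

Extreme points and C = -12x_1 + 7x_2:
  (8/5, 21/5) → C = 51/5
  (15/8, 27/8) → C = 9/8
  (29/14, 25/7) → C = 1/7

At the optimal vertex, -3x_1 - x_2 = -9 and -8x_1 - 6x_2 = -38.
Solving simultaneously gives x_1 = 8/5, x_2 = 21/5.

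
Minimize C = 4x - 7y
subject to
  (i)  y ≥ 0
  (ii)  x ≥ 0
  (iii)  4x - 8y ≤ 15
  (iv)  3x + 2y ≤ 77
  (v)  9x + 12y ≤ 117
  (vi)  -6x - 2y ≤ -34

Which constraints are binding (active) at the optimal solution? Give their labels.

(v) and (vi)

Vertices and C = 4x - 7y:
  (93/10, 111/40) → C = 711/40
  (151/28, 23/28) → C = 443/28
  (29/9, 22/3) → C = -346/9

The minimum is at (29/9, 22/3). Substituting into each constraint, equality holds for (v) and (vi); the remaining constraints have slack.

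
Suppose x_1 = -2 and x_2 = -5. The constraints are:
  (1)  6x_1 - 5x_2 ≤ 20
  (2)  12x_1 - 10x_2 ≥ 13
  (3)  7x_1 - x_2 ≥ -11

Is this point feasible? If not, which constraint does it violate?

(1): 13 ≤ 20 ✓
(2): 26 ≥ 13 ✓
(3): -9 ≥ -11 ✓

feasible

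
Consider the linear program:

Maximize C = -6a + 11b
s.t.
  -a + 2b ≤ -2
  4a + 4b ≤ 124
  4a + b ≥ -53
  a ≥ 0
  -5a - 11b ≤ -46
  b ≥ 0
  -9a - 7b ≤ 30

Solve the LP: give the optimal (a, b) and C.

a = 38/7, b = 12/7, maximum C = -96/7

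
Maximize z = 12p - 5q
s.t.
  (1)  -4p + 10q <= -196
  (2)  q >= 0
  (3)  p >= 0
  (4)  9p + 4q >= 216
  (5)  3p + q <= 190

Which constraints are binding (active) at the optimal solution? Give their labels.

(2) and (5)

Feasible corners and z = 12p - 5q:
  (49, 0) → z = 588
  (1048/17, 86/17) → z = 12146/17
  (190/3, 0) → z = 760

The maximum is at (190/3, 0). Substituting into each constraint, equality holds for (2) and (5); the remaining constraints have slack.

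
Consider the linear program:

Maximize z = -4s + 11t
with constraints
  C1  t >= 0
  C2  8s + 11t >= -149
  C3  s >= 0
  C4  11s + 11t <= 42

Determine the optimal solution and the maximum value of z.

s = 0, t = 42/11, maximum z = 42

The binding constraints are s = 0 and 11s + 11t = 42.
Solving simultaneously gives s = 0, t = 42/11.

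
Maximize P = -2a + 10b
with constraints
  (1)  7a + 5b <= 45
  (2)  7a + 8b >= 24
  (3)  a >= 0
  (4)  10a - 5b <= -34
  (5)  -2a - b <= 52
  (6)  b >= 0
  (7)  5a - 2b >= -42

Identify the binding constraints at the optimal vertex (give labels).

(1) and (3)

Vertices and P = -2a + 10b:
  (0, 9) → P = 90
  (11/17, 688/85) → P = 1354/17
  (0, 34/5) → P = 68

The maximum is at (0, 9). Substituting into each constraint, equality holds for (1) and (3); the remaining constraints have slack.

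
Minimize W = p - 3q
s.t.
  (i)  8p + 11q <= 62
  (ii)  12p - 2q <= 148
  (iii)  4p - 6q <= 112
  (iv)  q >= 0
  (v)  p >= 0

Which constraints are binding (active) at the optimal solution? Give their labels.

Feasible corners and W = p - 3q:
  (31/4, 0) → W = 31/4
  (0, 62/11) → W = -186/11
  (0, 0) → W = 0

The minimum is at (0, 62/11). Substituting into each constraint, equality holds for (i) and (v); the remaining constraints have slack.

(i) and (v)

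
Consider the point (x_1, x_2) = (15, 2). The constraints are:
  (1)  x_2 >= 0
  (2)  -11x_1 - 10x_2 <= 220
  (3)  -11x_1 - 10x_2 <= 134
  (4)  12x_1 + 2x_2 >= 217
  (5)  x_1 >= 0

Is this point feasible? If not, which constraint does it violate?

Constraint (4): 12x_1 + 2x_2 = 184, which is not ≥ 217. All other constraints are satisfied.

not feasible — violates (4)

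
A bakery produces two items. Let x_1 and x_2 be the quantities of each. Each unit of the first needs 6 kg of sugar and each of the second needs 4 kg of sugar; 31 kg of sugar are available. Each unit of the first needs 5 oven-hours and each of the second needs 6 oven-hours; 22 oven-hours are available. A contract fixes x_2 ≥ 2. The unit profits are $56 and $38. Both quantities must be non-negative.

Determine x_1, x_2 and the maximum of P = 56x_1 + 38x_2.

Extreme points and P = 56x_1 + 38x_2:
  (0, 11/3) → P = 418/3
  (0, 2) → P = 76
  (2, 2) → P = 188

The binding constraints are 5x_1 + 6x_2 = 22 and x_2 = 2.
Solving simultaneously gives x_1 = 2, x_2 = 2.

x_1 = 2, x_2 = 2, maximum P = 188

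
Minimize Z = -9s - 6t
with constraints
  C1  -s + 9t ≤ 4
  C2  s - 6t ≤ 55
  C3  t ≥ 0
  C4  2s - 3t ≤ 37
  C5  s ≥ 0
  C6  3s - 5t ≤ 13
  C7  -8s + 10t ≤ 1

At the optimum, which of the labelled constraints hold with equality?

Extreme points and Z = -9s - 6t:
  (137/22, 25/22) → Z = -1383/22
  (1/2, 1/2) → Z = -15/2
  (0, 0) → Z = 0
  (13/3, 0) → Z = -39
  (0, 1/10) → Z = -3/5

The minimum is at (137/22, 25/22). Substituting into each constraint, equality holds for C1 and C6; the remaining constraints have slack.

C1 and C6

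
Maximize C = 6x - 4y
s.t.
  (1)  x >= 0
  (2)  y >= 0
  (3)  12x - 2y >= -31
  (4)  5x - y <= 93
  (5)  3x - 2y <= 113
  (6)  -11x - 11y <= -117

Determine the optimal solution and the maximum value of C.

Vertices and C = 6x - 4y:
  (0, 31/2) → C = -62
  (0, 117/11) → C = -468/11
  (93/5, 0) → C = 558/5
  (117/11, 0) → C = 702/11
The feasible region is unbounded (it extends along (1, 5), (1, 6)), but C strictly decreases along every unbounded feasible direction, so there is no improving ray and the maximum is attained at a vertex.

x = 93/5, y = 0, maximum C = 558/5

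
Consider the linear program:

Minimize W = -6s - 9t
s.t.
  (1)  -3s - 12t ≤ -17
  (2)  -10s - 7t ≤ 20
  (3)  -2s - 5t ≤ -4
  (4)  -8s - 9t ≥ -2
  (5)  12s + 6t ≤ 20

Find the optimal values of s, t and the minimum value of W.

s = -97/17, t = 90/17, minimum W = -228/17

Extreme points and W = -6s - 9t:
  (-359/99, 230/99) → W = 28/33
  (-43/23, 130/69) → W = -132/23
  (-97/17, 90/17) → W = -228/17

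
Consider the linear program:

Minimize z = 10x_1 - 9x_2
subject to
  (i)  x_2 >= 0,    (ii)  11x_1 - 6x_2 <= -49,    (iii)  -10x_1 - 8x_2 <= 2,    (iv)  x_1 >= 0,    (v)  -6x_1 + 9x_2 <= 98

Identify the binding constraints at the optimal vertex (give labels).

Corner points and z = 10x_1 - 9x_2:
  (0, 49/6) → z = -147/2
  (7/3, 112/9) → z = -266/3
  (0, 98/9) → z = -98

The minimum is at (0, 98/9). Substituting into each constraint, equality holds for (iv) and (v); the remaining constraints have slack.

(iv) and (v)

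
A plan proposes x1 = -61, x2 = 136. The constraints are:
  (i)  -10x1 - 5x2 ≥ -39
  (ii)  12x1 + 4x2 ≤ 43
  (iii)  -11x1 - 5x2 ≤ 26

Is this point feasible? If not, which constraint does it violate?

Constraint (i): -10x1 - 5x2 = -70, which is not ≥ -39. All other constraints are satisfied.

not feasible — violates (i)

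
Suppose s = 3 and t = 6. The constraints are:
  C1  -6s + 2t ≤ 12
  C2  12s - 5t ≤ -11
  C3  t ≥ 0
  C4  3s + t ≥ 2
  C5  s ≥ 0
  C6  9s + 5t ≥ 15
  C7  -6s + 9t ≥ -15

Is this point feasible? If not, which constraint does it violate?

Constraint C2: 12s - 5t = 6, which is not ≤ -11. All other constraints are satisfied.

not feasible — violates C2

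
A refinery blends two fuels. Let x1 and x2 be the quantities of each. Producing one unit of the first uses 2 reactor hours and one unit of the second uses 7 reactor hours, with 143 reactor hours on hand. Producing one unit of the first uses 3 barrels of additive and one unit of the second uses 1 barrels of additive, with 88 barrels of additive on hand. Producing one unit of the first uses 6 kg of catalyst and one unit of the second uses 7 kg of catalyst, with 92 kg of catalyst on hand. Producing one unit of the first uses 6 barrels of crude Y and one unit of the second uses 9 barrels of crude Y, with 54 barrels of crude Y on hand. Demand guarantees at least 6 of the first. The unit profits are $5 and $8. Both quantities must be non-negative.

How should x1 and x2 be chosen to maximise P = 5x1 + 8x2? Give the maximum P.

Vertices and P = 5x1 + 8x2:
  (9, 0) → P = 45
  (6, 0) → P = 30
  (6, 2) → P = 46

The binding constraints are 6x1 + 9x2 = 54 and x1 = 6.
Solving simultaneously gives x1 = 6, x2 = 2.

x1 = 6, x2 = 2, maximum P = 46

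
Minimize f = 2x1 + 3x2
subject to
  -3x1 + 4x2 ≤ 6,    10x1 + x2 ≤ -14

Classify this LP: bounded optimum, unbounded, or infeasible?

unbounded

From the feasible point (-62/43, 18/43), moving in the direction (1, -10) keeps every constraint satisfied while f decreases without bound.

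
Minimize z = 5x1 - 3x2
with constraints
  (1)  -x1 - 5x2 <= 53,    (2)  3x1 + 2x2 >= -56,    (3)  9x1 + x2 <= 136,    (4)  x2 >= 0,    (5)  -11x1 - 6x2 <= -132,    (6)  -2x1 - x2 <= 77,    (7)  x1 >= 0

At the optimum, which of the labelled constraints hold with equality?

(3) and (7)

Vertices and z = 5x1 - 3x2:
  (136/9, 0) → z = 680/9
  (0, 136) → z = -408
  (12, 0) → z = 60
  (0, 22) → z = -66

The minimum is at (0, 136). Substituting into each constraint, equality holds for (3) and (7); the remaining constraints have slack.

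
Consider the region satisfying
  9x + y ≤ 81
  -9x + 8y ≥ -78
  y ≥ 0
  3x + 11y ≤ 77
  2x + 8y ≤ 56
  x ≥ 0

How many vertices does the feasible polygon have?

5

The feasible vertices (each the meet of two boundaries and inside every other half-plane) are:
  (242/27, 1/3)
  (407/48, 75/16)
  (26/3, 0)
  (0, 0)
  (0, 7)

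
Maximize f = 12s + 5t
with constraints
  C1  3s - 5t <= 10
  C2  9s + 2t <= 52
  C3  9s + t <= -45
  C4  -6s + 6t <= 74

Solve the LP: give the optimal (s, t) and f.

s = -86/15, t = 33/5, maximum f = -179/5

Extreme points and f = 12s + 5t:
  (-215/48, -75/16) → f = -1235/16
  (-215/6, -47/2) → f = -1095/2
  (-86/15, 33/5) → f = -179/5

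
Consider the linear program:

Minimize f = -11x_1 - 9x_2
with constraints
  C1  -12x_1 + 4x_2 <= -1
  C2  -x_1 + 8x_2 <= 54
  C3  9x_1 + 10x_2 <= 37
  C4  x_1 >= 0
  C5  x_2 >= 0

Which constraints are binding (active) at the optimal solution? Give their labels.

Vertices and f = -11x_1 - 9x_2:
  (79/78, 145/52) → f = -5653/156
  (1/12, 0) → f = -11/12
  (37/9, 0) → f = -407/9

The minimum is at (37/9, 0). Substituting into each constraint, equality holds for C3 and C5; the remaining constraints have slack.

C3 and C5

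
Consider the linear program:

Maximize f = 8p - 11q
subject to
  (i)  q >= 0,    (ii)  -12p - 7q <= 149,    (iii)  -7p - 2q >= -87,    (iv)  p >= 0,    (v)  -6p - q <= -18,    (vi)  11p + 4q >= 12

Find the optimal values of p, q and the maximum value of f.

Vertices and f = 8p - 11q:
  (87/7, 0) → f = 696/7
  (3, 0) → f = 24
  (0, 87/2) → f = -957/2
  (0, 18) → f = -198

p = 87/7, q = 0, maximum f = 696/7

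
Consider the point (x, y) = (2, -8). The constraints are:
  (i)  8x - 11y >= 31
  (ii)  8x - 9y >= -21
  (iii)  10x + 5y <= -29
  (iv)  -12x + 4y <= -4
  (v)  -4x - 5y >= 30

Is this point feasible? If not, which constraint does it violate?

not feasible — violates (iii)

Constraint (iii): 10x + 5y = -20, which is not ≤ -29. All other constraints are satisfied.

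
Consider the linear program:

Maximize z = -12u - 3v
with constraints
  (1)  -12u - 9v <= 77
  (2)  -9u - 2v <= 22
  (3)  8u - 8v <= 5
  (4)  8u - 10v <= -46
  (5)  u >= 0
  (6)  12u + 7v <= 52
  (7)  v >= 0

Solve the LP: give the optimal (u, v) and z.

u = 0, v = 23/5, maximum z = -69/5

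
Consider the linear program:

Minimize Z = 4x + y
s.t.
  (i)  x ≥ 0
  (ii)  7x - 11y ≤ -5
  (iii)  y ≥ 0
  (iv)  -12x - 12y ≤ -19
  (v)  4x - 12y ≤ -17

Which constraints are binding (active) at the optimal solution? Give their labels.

(i) and (iv)

Feasible corners and Z = 4x + y:
  (0, 19/12) → Z = 19/12
  (127/40, 99/40) → Z = 607/40
  (1/8, 35/24) → Z = 47/24
The feasible region is unbounded (it extends along (0, 1), (11, 7)), but Z strictly increases along every unbounded feasible direction, so there is no improving ray and the minimum is attained at a vertex.

The minimum is at (0, 19/12). Substituting into each constraint, equality holds for (i) and (iv); the remaining constraints have slack.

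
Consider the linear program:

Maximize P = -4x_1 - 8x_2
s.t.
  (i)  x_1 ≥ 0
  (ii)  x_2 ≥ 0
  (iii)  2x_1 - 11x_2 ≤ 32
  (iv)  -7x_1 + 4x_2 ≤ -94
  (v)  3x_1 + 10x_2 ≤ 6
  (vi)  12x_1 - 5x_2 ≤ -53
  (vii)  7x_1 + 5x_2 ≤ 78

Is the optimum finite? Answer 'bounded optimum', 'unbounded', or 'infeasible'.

The boundaries 12x_1 - 5x_2 = -53 and 7x_1 + 5x_2 = 78 meet at (25/19, 1307/95), but that point violates -7x_1 + 4x_2 ≤ -94. Every candidate vertex is excluded by some other constraint, so the feasible region is empty.

infeasible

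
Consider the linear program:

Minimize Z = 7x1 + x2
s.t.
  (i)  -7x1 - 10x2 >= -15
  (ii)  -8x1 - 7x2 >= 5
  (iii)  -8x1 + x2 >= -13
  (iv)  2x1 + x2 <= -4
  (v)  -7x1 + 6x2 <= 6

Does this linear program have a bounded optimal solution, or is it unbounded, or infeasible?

From the feasible point (9/10, -29/5), moving in the direction (-6, -7) keeps every constraint satisfied while Z decreases without bound.

unbounded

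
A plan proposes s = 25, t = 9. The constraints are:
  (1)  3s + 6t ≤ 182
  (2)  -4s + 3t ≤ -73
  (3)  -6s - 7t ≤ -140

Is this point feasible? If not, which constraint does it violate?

(1): 129 ≤ 182 ✓
(2): -73 ≤ -73 ✓
(3): -213 ≤ -140 ✓

feasible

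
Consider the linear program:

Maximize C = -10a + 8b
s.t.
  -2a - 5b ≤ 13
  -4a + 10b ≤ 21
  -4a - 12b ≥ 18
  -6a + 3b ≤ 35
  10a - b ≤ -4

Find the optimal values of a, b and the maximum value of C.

Vertices and C = -10a + 8b:
  (-47/8, -1/4) → C = 227/4
  (-33/52, -61/26) → C = -323/26
  (-54/11, 3/22) → C = 552/11
  (-33/62, -41/31) → C = -163/31

The optimum lies where -2a - 5b = 13 and -4a + 10b = 21.
Solving simultaneously gives a = -47/8, b = -1/4.

a = -47/8, b = -1/4, maximum C = 227/4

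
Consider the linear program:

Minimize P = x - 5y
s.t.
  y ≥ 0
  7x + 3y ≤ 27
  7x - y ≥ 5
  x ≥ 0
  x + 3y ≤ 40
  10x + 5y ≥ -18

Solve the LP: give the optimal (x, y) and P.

x = 3/2, y = 11/2, minimum P = -26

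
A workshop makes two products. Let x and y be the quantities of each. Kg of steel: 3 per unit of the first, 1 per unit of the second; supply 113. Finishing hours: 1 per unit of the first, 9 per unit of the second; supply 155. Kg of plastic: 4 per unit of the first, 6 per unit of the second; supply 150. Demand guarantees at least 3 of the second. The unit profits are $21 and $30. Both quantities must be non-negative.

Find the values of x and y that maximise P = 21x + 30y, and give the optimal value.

Feasible corners and P = 21x + 30y:
  (0, 155/9) → P = 1550/3
  (0, 3) → P = 90
  (14, 47/3) → P = 764
  (33, 3) → P = 783

At the optimal vertex, 4x + 6y = 150 and y = 3.
Solving simultaneously gives x = 33, y = 3.

x = 33, y = 3, maximum P = 783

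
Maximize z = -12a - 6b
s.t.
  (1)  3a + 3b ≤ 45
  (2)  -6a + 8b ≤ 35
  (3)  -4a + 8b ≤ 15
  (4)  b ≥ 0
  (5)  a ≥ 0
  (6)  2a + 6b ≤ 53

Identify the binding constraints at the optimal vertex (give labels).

Extreme points and z = -12a - 6b:
  (15, 0) → z = -180
  (37/4, 23/4) → z = -291/2
  (0, 15/8) → z = -45/4
  (167/20, 121/20) → z = -273/2
  (0, 0) → z = 0

The maximum is at (0, 0). Substituting into each constraint, equality holds for (4) and (5); the remaining constraints have slack.

(4) and (5)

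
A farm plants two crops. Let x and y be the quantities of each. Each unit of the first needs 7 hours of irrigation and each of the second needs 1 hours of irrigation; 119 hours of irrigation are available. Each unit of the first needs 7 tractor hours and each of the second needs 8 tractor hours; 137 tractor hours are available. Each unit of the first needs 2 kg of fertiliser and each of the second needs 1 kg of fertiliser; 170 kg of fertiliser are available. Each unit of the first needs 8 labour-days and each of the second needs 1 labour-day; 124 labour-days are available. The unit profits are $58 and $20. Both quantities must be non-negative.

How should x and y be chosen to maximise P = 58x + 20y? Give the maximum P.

Extreme points and P = 58x + 20y:
  (0, 0) → P = 0
  (0, 137/8) → P = 685/2
  (31/2, 0) → P = 899
  (15, 4) → P = 950

The binding constraints are 7x + 8y = 137 and 8x + y = 124.
Solving simultaneously gives x = 15, y = 4.

x = 15, y = 4, maximum P = 950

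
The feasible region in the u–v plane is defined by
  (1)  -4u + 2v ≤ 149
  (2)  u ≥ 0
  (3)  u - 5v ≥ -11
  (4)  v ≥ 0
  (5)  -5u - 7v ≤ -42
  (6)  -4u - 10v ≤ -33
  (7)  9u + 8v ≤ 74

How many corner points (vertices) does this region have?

3

Intersecting each pair of boundary lines and keeping only the points that satisfy every inequality leaves:
  (133/32, 97/32)
  (282/53, 173/53)
  (182/23, 8/23)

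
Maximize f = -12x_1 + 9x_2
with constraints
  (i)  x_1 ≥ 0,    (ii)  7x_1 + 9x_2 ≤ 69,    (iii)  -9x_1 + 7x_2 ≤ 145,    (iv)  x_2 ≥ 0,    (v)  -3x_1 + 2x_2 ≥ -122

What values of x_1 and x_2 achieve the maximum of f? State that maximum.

x_1 = 0, x_2 = 23/3, maximum f = 69

Vertices and f = -12x_1 + 9x_2:
  (0, 23/3) → f = 69
  (0, 0) → f = 0
  (69/7, 0) → f = -828/7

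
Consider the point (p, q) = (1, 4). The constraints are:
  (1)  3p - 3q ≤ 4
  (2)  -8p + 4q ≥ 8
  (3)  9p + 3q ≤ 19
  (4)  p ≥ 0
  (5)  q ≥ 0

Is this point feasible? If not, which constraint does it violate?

Constraint (3): 9p + 3q = 21, which is not ≤ 19. All other constraints are satisfied.

not feasible — violates (3)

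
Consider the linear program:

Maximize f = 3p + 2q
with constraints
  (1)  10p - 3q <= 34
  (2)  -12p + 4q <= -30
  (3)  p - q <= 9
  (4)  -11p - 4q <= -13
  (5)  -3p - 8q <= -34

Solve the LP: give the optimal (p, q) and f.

p = 23/2, q = 27, maximum f = 177/2

Extreme points and f = 3p + 2q:
  (23/2, 27) → f = 177/2
  (374/89, 238/89) → f = 1598/89
  (94/27, 53/18) → f = 49/3

The binding constraints are 10p - 3q = 34 and -12p + 4q = -30.
Solving simultaneously gives p = 23/2, q = 27.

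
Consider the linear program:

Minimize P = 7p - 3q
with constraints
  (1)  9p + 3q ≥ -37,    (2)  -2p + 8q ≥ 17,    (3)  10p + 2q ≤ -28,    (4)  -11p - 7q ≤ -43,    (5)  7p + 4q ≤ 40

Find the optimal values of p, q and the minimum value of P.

p = -268/15, q = 619/15, minimum P = -3733/15

Corner points and P = 7p - 3q:
  (-194/15, 397/15) → P = -2549/15
  (-268/15, 619/15) → P = -3733/15
  (-47/8, 123/8) → P = -349/4
  (-96/13, 298/13) → P = -1566/13

The optimum lies where 9p + 3q = -37 and 7p + 4q = 40.
Solving simultaneously gives p = -268/15, q = 619/15.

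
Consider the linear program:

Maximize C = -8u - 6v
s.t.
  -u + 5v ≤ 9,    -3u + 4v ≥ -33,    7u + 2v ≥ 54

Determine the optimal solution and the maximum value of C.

Extreme points and C = -8u - 6v:
  (201/11, 60/11) → C = -1968/11
  (252/37, 117/37) → C = -2718/37
  (141/17, -69/34) → C = -921/17

At the optimal vertex, -3u + 4v = -33 and 7u + 2v = 54.
Solving simultaneously gives u = 141/17, v = -69/34.

u = 141/17, v = -69/34, maximum C = -921/17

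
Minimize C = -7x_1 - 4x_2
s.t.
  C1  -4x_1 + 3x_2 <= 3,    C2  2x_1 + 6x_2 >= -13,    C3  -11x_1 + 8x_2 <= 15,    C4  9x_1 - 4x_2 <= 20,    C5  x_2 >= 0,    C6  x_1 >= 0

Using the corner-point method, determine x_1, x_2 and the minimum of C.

x_1 = 72/11, x_2 = 107/11, minimum C = -932/11

Extreme points and C = -7x_1 - 4x_2:
  (72/11, 107/11) → C = -932/11
  (0, 1) → C = -4
  (20/9, 0) → C = -140/9
  (0, 0) → C = 0

At the optimal vertex, -4x_1 + 3x_2 = 3 and 9x_1 - 4x_2 = 20.
Solving simultaneously gives x_1 = 72/11, x_2 = 107/11.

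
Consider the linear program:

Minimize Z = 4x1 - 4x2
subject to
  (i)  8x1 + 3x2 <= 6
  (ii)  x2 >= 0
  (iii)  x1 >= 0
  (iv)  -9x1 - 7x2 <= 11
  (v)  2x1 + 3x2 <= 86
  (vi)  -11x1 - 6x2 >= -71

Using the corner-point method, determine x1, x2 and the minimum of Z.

x1 = 0, x2 = 2, minimum Z = -8

Corner points and Z = 4x1 - 4x2:
  (3/4, 0) → Z = 3
  (0, 2) → Z = -8
  (0, 0) → Z = 0

The optimum lies where 8x1 + 3x2 = 6 and x1 = 0.
Solving simultaneously gives x1 = 0, x2 = 2.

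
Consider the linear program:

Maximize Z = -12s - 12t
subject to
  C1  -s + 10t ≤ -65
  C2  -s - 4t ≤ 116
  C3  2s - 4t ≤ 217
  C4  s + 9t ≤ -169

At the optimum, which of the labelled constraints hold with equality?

C1 and C2

Feasible corners and Z = -12s - 12t:
  (-450/7, -181/14) → Z = 6486/7
  (-1105/19, -234/19) → Z = 16068/19
  (101/3, -449/12) → Z = 45
  (1277/22, -555/22) → Z = -4332/11

The maximum is at (-450/7, -181/14). Substituting into each constraint, equality holds for C1 and C2; the remaining constraints have slack.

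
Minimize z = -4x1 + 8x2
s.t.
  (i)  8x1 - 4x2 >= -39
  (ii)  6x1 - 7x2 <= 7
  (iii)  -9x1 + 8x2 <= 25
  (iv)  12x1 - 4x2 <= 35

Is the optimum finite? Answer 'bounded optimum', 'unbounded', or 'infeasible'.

bounded optimum

Feasible corners and z = -4x1 + 8x2:
  (-301/32, -145/16) → z = -279/8
  (-53/7, -151/28) → z = -90/7
  (217/60, 21/10) → z = 7/3
  (19/3, 41/4) → z = 170/3
The feasible region has finitely many vertices and no improving ray; the minimum is -279/8 at (-301/32, -145/16).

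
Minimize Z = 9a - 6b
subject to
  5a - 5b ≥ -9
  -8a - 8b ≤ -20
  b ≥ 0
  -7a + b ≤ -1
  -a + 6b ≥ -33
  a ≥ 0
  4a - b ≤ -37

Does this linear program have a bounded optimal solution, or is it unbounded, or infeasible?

The boundaries 5a - 5b = -9 and -7a + b = -1 meet at (7/15, 34/15), but that point violates 4a - b ≤ -37. Every candidate vertex is excluded by some other constraint, so the feasible region is empty.

infeasible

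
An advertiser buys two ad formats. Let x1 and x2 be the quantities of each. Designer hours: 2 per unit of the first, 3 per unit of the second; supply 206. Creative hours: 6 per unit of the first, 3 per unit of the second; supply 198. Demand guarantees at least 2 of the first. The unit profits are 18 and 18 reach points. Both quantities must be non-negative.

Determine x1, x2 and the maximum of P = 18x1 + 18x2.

Vertices and P = 18x1 + 18x2:
  (33, 0) → P = 594
  (2, 0) → P = 36
  (2, 62) → P = 1152

At the optimal vertex, 6x1 + 3x2 = 198 and x1 = 2.
Solving simultaneously gives x1 = 2, x2 = 62.

x1 = 2, x2 = 62, maximum P = 1152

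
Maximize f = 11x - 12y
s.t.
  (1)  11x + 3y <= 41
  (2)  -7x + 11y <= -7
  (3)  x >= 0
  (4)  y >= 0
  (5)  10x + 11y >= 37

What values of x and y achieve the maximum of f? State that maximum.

Corner points and f = 11x - 12y:
  (236/71, 105/71) → f = 1336/71
  (41/11, 0) → f = 41
  (44/17, 189/187) → f = 3056/187
  (37/10, 0) → f = 407/10

x = 41/11, y = 0, maximum f = 41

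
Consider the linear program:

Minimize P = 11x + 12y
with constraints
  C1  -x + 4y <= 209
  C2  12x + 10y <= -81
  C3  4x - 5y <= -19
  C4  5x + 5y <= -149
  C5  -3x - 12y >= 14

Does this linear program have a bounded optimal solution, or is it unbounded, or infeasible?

From the feasible point (-641/6, 613/24), moving in the direction (-4, -1) keeps every constraint satisfied while P decreases without bound.

unbounded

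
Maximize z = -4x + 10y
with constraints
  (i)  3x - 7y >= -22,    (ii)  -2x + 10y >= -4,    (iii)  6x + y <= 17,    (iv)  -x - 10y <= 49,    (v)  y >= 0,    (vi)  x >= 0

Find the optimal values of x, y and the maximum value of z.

Extreme points and z = -4x + 10y:
  (97/45, 61/15) → z = 1442/45
  (0, 22/7) → z = 220/7
  (87/31, 5/31) → z = -298/31
  (2, 0) → z = -8
  (0, 0) → z = 0

x = 97/45, y = 61/15, maximum z = 1442/45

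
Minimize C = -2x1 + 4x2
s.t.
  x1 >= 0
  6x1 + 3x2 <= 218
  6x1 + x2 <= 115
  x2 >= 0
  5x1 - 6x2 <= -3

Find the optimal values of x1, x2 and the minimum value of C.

Extreme points and C = -2x1 + 4x2:
  (0, 218/3) → C = 872/3
  (0, 1/2) → C = 2
  (127/12, 103/2) → C = 1109/6
  (687/41, 593/41) → C = 998/41

x1 = 0, x2 = 1/2, minimum C = 2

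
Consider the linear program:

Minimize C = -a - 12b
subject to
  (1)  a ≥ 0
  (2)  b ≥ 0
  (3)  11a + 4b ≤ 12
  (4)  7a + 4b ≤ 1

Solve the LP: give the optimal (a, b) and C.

a = 0, b = 1/4, minimum C = -3

Extreme points and C = -a - 12b:
  (0, 0) → C = 0
  (0, 1/4) → C = -3
  (1/7, 0) → C = -1/7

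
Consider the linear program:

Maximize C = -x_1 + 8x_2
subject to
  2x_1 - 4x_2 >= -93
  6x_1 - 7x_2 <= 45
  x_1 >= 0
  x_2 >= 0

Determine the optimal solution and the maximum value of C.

x_1 = 831/10, x_2 = 324/5, maximum C = 4353/10

Corner points and C = -x_1 + 8x_2:
  (831/10, 324/5) → C = 4353/10
  (0, 93/4) → C = 186
  (15/2, 0) → C = -15/2
  (0, 0) → C = 0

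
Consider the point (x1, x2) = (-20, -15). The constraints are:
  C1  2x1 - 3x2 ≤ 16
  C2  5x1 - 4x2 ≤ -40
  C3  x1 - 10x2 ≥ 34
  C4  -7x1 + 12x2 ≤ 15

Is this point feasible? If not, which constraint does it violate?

feasible

C1: 5 ≤ 16 ✓
C2: -40 ≤ -40 ✓
C3: 130 ≥ 34 ✓
C4: -40 ≤ 15 ✓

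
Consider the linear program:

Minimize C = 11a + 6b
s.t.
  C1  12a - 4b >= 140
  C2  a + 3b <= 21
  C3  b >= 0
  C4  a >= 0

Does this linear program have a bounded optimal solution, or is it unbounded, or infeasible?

Corner points and C = 11a + 6b:
  (63/5, 14/5) → C = 777/5
  (35/3, 0) → C = 385/3
  (21, 0) → C = 231
The feasible region has finitely many vertices and no improving ray; the minimum is 385/3 at (35/3, 0).

bounded optimum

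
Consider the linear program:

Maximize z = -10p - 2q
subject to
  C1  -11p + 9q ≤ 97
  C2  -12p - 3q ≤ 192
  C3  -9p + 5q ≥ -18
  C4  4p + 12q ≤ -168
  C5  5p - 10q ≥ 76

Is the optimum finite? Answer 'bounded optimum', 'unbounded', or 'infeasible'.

Corner points and z = -10p - 2q:
  (-302/29, -648/29) → z = 4316/29
  (-188/15, -208/15) → z = 2296/15
  (-39/8, -99/8) → z = 147/2
  (-192/25, -286/25) → z = 2492/25
The feasible region has finitely many vertices and no improving ray; the maximum is 2296/15 at (-188/15, -208/15).

bounded optimum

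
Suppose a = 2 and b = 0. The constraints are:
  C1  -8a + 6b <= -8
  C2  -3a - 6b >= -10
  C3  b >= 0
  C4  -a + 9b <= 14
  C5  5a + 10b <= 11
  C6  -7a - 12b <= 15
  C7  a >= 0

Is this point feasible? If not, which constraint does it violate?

feasible

C1: -16 ≤ -8 ✓
C2: -6 ≥ -10 ✓
C3: 0 ≥ 0 ✓
C4: -2 ≤ 14 ✓
C5: 10 ≤ 11 ✓
C6: -14 ≤ 15 ✓
C7: 2 ≥ 0 ✓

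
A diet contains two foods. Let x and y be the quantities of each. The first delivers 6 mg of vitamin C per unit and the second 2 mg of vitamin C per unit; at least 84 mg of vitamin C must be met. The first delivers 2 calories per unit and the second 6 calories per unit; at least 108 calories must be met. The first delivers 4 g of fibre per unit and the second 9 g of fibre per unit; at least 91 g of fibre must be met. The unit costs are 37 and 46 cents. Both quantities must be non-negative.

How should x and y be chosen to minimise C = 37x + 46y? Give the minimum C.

Vertices and C = 37x + 46y:
  (0, 42) → C = 1932
  (54, 0) → C = 1998
  (9, 15) → C = 1023
The feasible region is unbounded (it extends along (0, 1), (1, 0)), but C strictly increases along every unbounded feasible direction, so there is no improving ray and the minimum is attained at a vertex.

x = 9, y = 15, minimum C = 1023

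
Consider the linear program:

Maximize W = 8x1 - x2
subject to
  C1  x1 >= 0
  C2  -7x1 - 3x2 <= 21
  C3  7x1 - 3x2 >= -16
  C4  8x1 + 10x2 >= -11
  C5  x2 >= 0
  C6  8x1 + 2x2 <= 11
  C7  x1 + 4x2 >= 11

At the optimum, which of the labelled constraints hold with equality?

C6 and C7

Corner points and W = 8x1 - x2:
  (0, 16/3) → W = -16/3
  (0, 11/4) → W = -11/4
  (1/38, 205/38) → W = -197/38
  (11/15, 77/30) → W = 33/10

The maximum is at (11/15, 77/30). Substituting into each constraint, equality holds for C6 and C7; the remaining constraints have slack.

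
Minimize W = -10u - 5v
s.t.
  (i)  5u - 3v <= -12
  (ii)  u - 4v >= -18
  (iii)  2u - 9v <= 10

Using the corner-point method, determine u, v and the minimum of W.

u = 6/17, v = 78/17, minimum W = -450/17

Feasible corners and W = -10u - 5v:
  (6/17, 78/17) → W = -450/17
  (-46/13, -74/39) → W = 1750/39
  (-202, -46) → W = 2250

The optimum lies where 5u - 3v = -12 and u - 4v = -18.
Solving simultaneously gives u = 6/17, v = 78/17.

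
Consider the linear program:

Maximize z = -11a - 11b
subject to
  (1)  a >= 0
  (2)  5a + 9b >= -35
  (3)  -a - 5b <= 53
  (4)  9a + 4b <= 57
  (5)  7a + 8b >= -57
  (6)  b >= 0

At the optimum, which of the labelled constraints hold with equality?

Extreme points and z = -11a - 11b:
  (0, 57/4) → z = -627/4
  (0, 0) → z = 0
  (19/3, 0) → z = -209/3

The maximum is at (0, 0). Substituting into each constraint, equality holds for (1) and (6); the remaining constraints have slack.

(1) and (6)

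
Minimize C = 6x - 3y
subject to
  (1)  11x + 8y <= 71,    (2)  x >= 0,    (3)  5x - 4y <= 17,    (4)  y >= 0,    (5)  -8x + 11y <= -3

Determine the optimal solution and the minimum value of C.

x = 3/8, y = 0, minimum C = 9/4

Vertices and C = 6x - 3y:
  (5, 2) → C = 24
  (161/37, 107/37) → C = 645/37
  (17/5, 0) → C = 102/5
  (3/8, 0) → C = 9/4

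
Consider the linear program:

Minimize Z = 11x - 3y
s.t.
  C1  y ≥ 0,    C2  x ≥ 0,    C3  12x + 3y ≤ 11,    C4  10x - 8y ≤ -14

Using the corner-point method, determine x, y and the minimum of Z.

Feasible corners and Z = 11x - 3y:
  (0, 11/3) → Z = -11
  (0, 7/4) → Z = -21/4
  (23/63, 139/63) → Z = -164/63

The optimum lies where x = 0 and 12x + 3y = 11.
Solving simultaneously gives x = 0, y = 11/3.

x = 0, y = 11/3, minimum Z = -11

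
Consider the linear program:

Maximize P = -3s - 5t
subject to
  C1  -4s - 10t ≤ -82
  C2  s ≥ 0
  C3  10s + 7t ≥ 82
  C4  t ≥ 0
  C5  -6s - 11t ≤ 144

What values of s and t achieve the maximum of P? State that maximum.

The feasible region is unbounded (it extends along (0, 1), (1, 0)), but P strictly decreases along every unbounded feasible direction, so there is no improving ray and the maximum is attained at a vertex.

The optimum lies where -4s - 10t = -82 and 10s + 7t = 82.
Solving simultaneously gives s = 41/12, t = 41/6.

s = 41/12, t = 41/6, maximum P = -533/12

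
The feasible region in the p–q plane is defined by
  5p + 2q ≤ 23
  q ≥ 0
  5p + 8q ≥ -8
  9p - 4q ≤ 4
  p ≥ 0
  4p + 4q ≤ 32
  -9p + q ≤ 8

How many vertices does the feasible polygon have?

Of the 21 pairwise boundary intersections, those satisfying every inequality are:
  (50/19, 187/38)
  (7/3, 17/3)
  (4/9, 0)
  (0, 0)
  (0, 8)

5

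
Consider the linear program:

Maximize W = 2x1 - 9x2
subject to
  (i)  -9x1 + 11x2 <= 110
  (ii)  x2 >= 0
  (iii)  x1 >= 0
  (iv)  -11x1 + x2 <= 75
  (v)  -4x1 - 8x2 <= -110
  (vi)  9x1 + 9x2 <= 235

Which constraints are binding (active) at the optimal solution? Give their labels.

(v) and (vi)

Extreme points and W = 2x1 - 9x2:
  (165/58, 715/58) → W = -6105/58
  (319/36, 69/4) → W = -4951/36
  (445/18, 25/18) → W = 665/18

The maximum is at (445/18, 25/18). Substituting into each constraint, equality holds for (v) and (vi); the remaining constraints have slack.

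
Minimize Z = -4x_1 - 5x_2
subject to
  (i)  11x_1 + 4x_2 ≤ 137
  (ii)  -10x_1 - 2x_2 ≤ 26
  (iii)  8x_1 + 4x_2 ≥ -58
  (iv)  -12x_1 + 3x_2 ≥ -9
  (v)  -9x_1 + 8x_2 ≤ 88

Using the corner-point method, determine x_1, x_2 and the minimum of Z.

Extreme points and Z = -4x_1 - 5x_2:
  (-10/9, -67/9) → Z = 125/3
  (-192/49, 323/49) → Z = -121/7
  (112/23, 379/23) → Z = -2343/23

The optimum lies where -12x_1 + 3x_2 = -9 and -9x_1 + 8x_2 = 88.
Solving simultaneously gives x_1 = 112/23, x_2 = 379/23.

x_1 = 112/23, x_2 = 379/23, minimum Z = -2343/23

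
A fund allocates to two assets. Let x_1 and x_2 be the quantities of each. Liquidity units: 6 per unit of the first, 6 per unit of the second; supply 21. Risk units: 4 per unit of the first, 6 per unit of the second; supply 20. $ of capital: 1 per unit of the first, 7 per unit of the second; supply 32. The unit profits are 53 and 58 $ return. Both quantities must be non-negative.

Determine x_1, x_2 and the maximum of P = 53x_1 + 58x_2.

x_1 = 1/2, x_2 = 3, maximum P = 401/2

Extreme points and P = 53x_1 + 58x_2:
  (0, 0) → P = 0
  (0, 10/3) → P = 580/3
  (7/2, 0) → P = 371/2
  (1/2, 3) → P = 401/2

The optimum lies where 6x_1 + 6x_2 = 21 and 4x_1 + 6x_2 = 20.
Solving simultaneously gives x_1 = 1/2, x_2 = 3.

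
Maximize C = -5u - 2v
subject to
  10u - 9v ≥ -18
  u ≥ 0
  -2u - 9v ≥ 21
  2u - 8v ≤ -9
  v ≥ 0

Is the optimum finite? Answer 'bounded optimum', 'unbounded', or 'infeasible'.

The boundaries 10u - 9v = -18 and u = 0 meet at (0, 2), but that point violates -2u - 9v ≥ 21. Every candidate vertex is excluded by some other constraint, so the feasible region is empty.

infeasible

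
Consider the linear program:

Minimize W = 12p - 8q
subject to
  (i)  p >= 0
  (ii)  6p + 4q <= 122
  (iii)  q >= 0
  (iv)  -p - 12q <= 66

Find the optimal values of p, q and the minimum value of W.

Extreme points and W = 12p - 8q:
  (0, 61/2) → W = -244
  (0, 0) → W = 0
  (61/3, 0) → W = 244

p = 0, q = 61/2, minimum W = -244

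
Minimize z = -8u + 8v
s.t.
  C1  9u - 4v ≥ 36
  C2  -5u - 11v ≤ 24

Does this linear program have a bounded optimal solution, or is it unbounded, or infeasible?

From the feasible point (300/119, -396/119), moving in the direction (11, -5) keeps every constraint satisfied while z decreases without bound.

unbounded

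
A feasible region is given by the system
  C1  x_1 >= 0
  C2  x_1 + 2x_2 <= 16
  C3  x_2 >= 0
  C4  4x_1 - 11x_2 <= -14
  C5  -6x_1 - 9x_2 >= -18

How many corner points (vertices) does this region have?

3

Of the 10 pairwise boundary intersections, those satisfying every inequality are:
  (0, 14/11)
  (0, 2)
  (12/17, 26/17)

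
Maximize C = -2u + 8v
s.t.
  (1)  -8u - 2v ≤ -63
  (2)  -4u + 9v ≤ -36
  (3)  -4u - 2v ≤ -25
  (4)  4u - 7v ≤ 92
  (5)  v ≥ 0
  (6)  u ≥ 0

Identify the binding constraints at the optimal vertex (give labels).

Corner points and C = -2u + 8v:
  (72, 28) → C = 80
  (9, 0) → C = -18
  (23, 0) → C = -46

The maximum is at (72, 28). Substituting into each constraint, equality holds for (2) and (4); the remaining constraints have slack.

(2) and (4)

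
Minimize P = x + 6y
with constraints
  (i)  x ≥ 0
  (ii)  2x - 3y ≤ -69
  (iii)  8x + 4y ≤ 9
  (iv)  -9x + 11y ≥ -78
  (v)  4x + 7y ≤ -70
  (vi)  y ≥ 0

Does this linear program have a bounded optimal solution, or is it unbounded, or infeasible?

The boundaries 2x - 3y = -69 and 4x + 7y = -70 meet at (-693/26, 68/13), but that point violates x ≥ 0. Every candidate vertex is excluded by some other constraint, so the feasible region is empty.

infeasible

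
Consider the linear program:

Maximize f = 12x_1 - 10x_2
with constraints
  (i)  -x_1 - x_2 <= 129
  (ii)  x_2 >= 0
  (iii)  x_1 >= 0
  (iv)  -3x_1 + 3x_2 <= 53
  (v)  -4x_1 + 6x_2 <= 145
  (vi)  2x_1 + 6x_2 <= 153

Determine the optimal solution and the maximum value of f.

Corner points and f = 12x_1 - 10x_2:
  (0, 0) → f = 0
  (153/2, 0) → f = 918
  (0, 53/3) → f = -530/3
  (47/8, 565/24) → f = -1979/12

x_1 = 153/2, x_2 = 0, maximum f = 918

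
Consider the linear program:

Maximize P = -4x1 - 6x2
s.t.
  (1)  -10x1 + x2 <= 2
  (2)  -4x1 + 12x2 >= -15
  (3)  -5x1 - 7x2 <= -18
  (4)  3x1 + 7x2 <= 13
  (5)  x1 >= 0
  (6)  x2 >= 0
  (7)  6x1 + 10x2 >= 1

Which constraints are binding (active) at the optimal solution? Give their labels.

(3) and (6)

Feasible corners and P = -4x1 - 6x2:
  (261/64, 7/64) → P = -543/32
  (15/4, 0) → P = -15
  (5/2, 11/14) → P = -103/7
  (18/5, 0) → P = -72/5

The maximum is at (18/5, 0). Substituting into each constraint, equality holds for (3) and (6); the remaining constraints have slack.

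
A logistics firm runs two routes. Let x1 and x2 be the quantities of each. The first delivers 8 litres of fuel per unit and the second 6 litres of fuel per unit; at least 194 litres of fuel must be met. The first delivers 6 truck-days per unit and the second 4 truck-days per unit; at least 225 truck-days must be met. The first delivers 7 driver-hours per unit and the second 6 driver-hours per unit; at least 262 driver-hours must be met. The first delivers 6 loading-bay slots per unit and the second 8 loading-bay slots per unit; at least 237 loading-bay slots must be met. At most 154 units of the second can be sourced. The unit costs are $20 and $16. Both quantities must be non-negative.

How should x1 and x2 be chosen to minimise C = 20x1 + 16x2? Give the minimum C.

Feasible corners and C = 20x1 + 16x2:
  (0, 225/4) → C = 900
  (0, 154) → C = 2464
  (79/2, 0) → C = 790
  (71/2, 3) → C = 758
The feasible region is unbounded (it extends along (1, 0)), but C strictly increases along every unbounded feasible direction, so there is no improving ray and the minimum is attained at a vertex.

x1 = 71/2, x2 = 3, minimum C = 758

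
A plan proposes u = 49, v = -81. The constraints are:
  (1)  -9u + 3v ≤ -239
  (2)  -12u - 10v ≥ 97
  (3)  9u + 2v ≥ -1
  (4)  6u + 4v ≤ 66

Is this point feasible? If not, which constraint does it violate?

feasible

(1): -684 ≤ -239 ✓
(2): 222 ≥ 97 ✓
(3): 279 ≥ -1 ✓
(4): -30 ≤ 66 ✓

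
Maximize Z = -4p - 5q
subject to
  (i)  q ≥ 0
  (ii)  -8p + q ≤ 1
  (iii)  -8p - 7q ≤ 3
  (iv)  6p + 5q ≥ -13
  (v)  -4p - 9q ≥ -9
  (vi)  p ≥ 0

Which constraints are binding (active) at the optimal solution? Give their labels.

Corner points and Z = -4p - 5q:
  (9/4, 0) → Z = -9
  (0, 0) → Z = 0
  (0, 1) → Z = -5

The maximum is at (0, 0). Substituting into each constraint, equality holds for (i) and (vi); the remaining constraints have slack.

(i) and (vi)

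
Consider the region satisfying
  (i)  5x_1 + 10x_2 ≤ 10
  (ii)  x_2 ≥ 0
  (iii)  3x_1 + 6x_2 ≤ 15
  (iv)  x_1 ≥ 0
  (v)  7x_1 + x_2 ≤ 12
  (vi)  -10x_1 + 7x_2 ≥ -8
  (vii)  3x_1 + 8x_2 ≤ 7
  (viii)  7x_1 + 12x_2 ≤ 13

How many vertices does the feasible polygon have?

5

Intersecting each pair of boundary lines and keeping only the points that satisfy every inequality leaves:
  (1, 1/2)
  (0, 0)
  (4/5, 0)
  (0, 7/8)
  (187/169, 74/169)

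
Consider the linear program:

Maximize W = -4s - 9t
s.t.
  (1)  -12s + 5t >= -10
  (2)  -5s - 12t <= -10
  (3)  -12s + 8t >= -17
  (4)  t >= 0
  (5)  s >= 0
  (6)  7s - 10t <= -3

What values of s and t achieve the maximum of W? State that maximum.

Extreme points and W = -4s - 9t:
  (23/17, 106/85) → W = -1414/85
  (0, 5/6) → W = -15/2
  (32/67, 85/134) → W = -1021/134
The feasible region is unbounded (it extends along (0, 1), (5, 12)), but W strictly decreases along every unbounded feasible direction, so there is no improving ray and the maximum is attained at a vertex.

The binding constraints are -5s - 12t = -10 and s = 0.
Solving simultaneously gives s = 0, t = 5/6.

s = 0, t = 5/6, maximum W = -15/2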